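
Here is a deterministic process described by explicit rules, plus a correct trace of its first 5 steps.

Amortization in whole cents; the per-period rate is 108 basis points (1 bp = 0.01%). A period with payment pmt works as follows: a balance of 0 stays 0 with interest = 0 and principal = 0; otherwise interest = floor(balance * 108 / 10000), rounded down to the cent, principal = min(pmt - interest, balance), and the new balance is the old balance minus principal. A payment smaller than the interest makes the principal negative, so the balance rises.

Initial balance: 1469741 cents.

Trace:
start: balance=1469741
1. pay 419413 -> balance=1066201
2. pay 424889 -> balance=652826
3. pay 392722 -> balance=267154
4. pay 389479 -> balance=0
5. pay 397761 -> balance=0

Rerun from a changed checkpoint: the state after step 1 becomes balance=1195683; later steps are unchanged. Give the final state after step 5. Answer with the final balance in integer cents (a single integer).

state after step 1 := balance=1195683
2. pay 424889 -> balance=783707
3. pay 392722 -> balance=399449
4. pay 389479 -> balance=14284
5. pay 397761 -> balance=0

0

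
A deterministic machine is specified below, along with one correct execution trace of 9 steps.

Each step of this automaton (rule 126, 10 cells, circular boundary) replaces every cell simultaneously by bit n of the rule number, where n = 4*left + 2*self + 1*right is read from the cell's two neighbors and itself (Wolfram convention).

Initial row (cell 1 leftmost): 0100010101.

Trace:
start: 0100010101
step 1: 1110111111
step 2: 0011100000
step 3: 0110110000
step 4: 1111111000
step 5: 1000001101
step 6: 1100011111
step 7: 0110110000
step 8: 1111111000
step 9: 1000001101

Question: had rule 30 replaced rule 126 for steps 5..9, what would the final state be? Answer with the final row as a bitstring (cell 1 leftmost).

(re-executing steps 5..9 under rule 30; state before step 5: 1111111000)
step 5: 1000000101
step 6: 0100001101
step 7: 0110011001
step 8: 0101110111
step 9: 0101000100

0101000100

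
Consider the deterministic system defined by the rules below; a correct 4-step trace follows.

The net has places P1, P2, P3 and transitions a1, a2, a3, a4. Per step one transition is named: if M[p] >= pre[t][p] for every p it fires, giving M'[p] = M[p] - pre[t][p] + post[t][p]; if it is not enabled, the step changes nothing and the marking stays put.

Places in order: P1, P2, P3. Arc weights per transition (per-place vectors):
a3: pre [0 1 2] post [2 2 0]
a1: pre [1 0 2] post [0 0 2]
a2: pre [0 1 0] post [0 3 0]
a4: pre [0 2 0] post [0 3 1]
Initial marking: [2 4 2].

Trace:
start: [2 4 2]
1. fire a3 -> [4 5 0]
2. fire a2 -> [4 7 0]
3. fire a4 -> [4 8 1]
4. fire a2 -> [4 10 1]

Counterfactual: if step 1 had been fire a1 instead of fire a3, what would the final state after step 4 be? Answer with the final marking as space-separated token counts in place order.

(re-executing from step 1 with the substitution; state before step 1: [2 4 2])
1. fire a1 -> [1 4 2]
2. fire a2 -> [1 6 2]
3. fire a4 -> [1 7 3]
4. fire a2 -> [1 9 3]

1 9 3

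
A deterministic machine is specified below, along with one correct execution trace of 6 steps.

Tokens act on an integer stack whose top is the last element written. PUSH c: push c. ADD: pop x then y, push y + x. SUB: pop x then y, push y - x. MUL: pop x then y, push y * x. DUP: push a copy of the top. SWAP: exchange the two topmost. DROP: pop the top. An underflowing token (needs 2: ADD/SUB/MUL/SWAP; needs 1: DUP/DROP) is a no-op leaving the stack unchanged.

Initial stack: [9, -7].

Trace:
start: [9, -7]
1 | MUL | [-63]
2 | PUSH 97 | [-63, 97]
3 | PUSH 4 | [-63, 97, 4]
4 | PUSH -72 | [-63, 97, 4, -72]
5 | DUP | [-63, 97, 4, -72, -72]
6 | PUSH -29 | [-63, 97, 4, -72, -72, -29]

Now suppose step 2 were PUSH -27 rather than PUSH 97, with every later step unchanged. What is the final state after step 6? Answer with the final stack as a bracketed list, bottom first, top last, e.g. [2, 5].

[-63, -27, 4, -72, -72, -29]

(re-executing from step 2 with the substitution; state before step 2: [-63])
2 | PUSH -27 | [-63, -27]
3 | PUSH 4 | [-63, -27, 4]
4 | PUSH -72 | [-63, -27, 4, -72]
5 | DUP | [-63, -27, 4, -72, -72]
6 | PUSH -29 | [-63, -27, 4, -72, -72, -29]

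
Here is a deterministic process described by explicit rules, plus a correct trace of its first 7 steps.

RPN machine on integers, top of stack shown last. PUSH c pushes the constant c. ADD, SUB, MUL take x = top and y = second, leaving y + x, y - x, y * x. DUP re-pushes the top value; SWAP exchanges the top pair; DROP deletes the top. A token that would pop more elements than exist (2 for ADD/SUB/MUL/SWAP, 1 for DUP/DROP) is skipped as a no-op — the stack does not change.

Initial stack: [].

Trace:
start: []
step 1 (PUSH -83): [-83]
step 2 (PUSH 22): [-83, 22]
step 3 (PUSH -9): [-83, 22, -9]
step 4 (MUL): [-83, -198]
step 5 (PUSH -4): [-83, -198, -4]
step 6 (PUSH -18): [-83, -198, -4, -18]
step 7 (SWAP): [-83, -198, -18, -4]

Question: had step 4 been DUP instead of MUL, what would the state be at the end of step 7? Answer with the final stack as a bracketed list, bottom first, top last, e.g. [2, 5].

[-83, 22, -9, -9, -18, -4]

(re-executing from step 4 with the substitution; state before step 4: [-83, 22, -9])
step 4 (DUP): [-83, 22, -9, -9]
step 5 (PUSH -4): [-83, 22, -9, -9, -4]
step 6 (PUSH -18): [-83, 22, -9, -9, -4, -18]
step 7 (SWAP): [-83, 22, -9, -9, -18, -4]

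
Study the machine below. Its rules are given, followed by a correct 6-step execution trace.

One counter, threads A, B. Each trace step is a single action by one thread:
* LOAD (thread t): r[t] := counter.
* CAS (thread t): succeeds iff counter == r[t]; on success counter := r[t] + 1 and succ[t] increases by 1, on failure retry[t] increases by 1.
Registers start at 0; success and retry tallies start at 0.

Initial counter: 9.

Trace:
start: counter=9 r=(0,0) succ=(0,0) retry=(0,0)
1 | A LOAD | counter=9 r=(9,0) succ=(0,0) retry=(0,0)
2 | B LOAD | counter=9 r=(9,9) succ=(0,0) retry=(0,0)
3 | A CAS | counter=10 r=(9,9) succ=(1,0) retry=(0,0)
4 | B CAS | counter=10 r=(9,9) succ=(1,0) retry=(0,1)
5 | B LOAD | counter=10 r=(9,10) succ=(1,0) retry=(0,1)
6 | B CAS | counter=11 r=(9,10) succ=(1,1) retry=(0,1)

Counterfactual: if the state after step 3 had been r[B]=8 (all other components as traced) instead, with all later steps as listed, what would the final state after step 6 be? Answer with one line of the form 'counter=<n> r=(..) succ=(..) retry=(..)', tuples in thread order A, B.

state after step 3 := counter=10 r=(9,8) succ=(1,0) retry=(0,0)
4 | B CAS | counter=10 r=(9,8) succ=(1,0) retry=(0,1)
5 | B LOAD | counter=10 r=(9,10) succ=(1,0) retry=(0,1)
6 | B CAS | counter=11 r=(9,10) succ=(1,1) retry=(0,1)

counter=11 r=(9,10) succ=(1,1) retry=(0,1)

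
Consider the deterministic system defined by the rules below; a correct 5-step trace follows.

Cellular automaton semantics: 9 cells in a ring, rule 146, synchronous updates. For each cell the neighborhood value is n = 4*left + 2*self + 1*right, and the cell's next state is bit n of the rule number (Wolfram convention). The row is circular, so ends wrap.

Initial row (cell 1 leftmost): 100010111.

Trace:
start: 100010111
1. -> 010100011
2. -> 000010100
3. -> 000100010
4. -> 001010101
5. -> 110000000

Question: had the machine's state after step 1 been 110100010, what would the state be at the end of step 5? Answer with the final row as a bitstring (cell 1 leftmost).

110000000

state after step 1 := 110100010
2. -> 000010100
3. -> 000100010
4. -> 001010101
5. -> 110000000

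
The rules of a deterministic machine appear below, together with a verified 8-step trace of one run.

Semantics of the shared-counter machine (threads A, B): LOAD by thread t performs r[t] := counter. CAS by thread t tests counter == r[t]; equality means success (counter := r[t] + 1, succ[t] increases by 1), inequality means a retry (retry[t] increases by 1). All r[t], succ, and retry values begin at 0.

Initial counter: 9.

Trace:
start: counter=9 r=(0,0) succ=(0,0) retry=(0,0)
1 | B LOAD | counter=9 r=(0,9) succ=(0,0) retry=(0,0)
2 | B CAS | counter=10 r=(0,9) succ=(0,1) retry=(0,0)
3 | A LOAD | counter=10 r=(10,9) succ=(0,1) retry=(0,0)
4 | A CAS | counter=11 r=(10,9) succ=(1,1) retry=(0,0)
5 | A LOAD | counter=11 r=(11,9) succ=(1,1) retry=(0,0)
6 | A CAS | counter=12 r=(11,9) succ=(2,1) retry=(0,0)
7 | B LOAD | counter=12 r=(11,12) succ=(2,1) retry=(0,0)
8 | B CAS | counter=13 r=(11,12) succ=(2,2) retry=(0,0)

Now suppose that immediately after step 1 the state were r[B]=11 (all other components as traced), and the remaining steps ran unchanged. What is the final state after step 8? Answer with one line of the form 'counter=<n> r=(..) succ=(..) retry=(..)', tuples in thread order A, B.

state after step 1 := counter=9 r=(0,11) succ=(0,0) retry=(0,0)
2 | B CAS | counter=9 r=(0,11) succ=(0,0) retry=(0,1)
3 | A LOAD | counter=9 r=(9,11) succ=(0,0) retry=(0,1)
4 | A CAS | counter=10 r=(9,11) succ=(1,0) retry=(0,1)
5 | A LOAD | counter=10 r=(10,11) succ=(1,0) retry=(0,1)
6 | A CAS | counter=11 r=(10,11) succ=(2,0) retry=(0,1)
7 | B LOAD | counter=11 r=(10,11) succ=(2,0) retry=(0,1)
8 | B CAS | counter=12 r=(10,11) succ=(2,1) retry=(0,1)

counter=12 r=(10,11) succ=(2,1) retry=(0,1)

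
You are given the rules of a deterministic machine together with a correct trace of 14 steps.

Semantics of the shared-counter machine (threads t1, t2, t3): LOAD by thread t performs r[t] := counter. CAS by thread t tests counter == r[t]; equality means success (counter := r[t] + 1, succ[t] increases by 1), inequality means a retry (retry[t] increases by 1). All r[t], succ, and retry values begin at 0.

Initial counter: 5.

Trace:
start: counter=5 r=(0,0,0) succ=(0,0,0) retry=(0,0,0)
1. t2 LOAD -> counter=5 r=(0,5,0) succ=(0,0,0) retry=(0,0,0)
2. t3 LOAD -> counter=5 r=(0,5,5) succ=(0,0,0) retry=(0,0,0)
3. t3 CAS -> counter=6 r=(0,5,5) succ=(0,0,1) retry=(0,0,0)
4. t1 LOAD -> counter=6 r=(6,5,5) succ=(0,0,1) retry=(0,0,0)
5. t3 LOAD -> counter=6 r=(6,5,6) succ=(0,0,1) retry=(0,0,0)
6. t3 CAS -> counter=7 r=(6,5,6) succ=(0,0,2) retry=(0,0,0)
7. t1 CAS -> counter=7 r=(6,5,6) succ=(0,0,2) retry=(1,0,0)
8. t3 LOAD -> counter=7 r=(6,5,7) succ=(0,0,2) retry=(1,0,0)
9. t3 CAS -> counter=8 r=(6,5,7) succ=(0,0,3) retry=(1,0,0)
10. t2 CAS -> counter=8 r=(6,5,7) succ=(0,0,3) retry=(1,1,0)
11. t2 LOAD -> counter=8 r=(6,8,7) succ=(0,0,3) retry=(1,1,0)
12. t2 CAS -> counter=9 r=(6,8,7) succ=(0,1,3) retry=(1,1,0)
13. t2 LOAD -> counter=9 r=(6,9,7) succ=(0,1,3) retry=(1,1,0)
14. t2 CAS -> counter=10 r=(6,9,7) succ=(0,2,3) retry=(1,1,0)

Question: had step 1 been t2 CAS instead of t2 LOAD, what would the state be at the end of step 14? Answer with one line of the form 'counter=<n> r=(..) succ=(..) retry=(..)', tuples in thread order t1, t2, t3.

(re-executing from step 1 with the substitution; state before step 1: counter=5 r=(0,0,0) succ=(0,0,0) retry=(0,0,0))
1. t2 CAS -> counter=5 r=(0,0,0) succ=(0,0,0) retry=(0,1,0)
2. t3 LOAD -> counter=5 r=(0,0,5) succ=(0,0,0) retry=(0,1,0)
3. t3 CAS -> counter=6 r=(0,0,5) succ=(0,0,1) retry=(0,1,0)
4. t1 LOAD -> counter=6 r=(6,0,5) succ=(0,0,1) retry=(0,1,0)
5. t3 LOAD -> counter=6 r=(6,0,6) succ=(0,0,1) retry=(0,1,0)
6. t3 CAS -> counter=7 r=(6,0,6) succ=(0,0,2) retry=(0,1,0)
7. t1 CAS -> counter=7 r=(6,0,6) succ=(0,0,2) retry=(1,1,0)
8. t3 LOAD -> counter=7 r=(6,0,7) succ=(0,0,2) retry=(1,1,0)
9. t3 CAS -> counter=8 r=(6,0,7) succ=(0,0,3) retry=(1,1,0)
10. t2 CAS -> counter=8 r=(6,0,7) succ=(0,0,3) retry=(1,2,0)
11. t2 LOAD -> counter=8 r=(6,8,7) succ=(0,0,3) retry=(1,2,0)
12. t2 CAS -> counter=9 r=(6,8,7) succ=(0,1,3) retry=(1,2,0)
13. t2 LOAD -> counter=9 r=(6,9,7) succ=(0,1,3) retry=(1,2,0)
14. t2 CAS -> counter=10 r=(6,9,7) succ=(0,2,3) retry=(1,2,0)

counter=10 r=(6,9,7) succ=(0,2,3) retry=(1,2,0)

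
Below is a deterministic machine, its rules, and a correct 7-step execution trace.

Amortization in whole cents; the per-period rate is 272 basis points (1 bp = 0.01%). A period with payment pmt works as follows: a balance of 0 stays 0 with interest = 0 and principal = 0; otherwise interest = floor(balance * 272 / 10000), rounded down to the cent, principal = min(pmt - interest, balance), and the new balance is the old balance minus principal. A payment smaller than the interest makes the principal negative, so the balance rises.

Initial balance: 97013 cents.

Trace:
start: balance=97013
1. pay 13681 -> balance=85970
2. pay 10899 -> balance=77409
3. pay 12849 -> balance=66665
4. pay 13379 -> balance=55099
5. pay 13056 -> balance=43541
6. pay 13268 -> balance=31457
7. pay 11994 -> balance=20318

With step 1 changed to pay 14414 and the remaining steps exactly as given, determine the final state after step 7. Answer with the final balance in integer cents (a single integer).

19458

(re-executing from step 1 with the substitution; state before step 1: balance=97013)
1. pay 14414 -> balance=85237
2. pay 10899 -> balance=76656
3. pay 12849 -> balance=65892
4. pay 13379 -> balance=54305
5. pay 13056 -> balance=42726
6. pay 13268 -> balance=30620
7. pay 11994 -> balance=19458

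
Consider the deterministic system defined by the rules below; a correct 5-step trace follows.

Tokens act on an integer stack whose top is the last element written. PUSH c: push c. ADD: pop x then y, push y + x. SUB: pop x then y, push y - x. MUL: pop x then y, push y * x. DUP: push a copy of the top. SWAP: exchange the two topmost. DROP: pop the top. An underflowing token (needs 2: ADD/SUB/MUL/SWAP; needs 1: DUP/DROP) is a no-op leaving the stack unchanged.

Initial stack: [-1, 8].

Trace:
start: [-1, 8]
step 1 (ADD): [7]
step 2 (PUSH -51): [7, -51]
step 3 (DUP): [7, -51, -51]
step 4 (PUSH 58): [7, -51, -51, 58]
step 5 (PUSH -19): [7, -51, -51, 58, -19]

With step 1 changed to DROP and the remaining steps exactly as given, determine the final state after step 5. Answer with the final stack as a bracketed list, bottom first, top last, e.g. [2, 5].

[-1, -51, -51, 58, -19]

(re-executing from step 1 with the substitution; state before step 1: [-1, 8])
step 1 (DROP): [-1]
step 2 (PUSH -51): [-1, -51]
step 3 (DUP): [-1, -51, -51]
step 4 (PUSH 58): [-1, -51, -51, 58]
step 5 (PUSH -19): [-1, -51, -51, 58, -19]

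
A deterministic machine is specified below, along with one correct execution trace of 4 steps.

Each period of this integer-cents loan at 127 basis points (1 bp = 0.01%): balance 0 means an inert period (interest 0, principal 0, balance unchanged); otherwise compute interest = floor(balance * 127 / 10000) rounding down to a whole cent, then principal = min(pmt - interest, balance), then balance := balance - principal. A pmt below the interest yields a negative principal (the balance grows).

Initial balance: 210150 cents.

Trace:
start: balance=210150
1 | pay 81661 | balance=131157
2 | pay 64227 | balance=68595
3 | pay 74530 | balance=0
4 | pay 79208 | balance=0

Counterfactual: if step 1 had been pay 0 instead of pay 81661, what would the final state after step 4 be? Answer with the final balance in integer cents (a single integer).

475

(re-executing from step 1 with the substitution; state before step 1: balance=210150)
1 | pay 0 | balance=212818
2 | pay 64227 | balance=151293
3 | pay 74530 | balance=78684
4 | pay 79208 | balance=475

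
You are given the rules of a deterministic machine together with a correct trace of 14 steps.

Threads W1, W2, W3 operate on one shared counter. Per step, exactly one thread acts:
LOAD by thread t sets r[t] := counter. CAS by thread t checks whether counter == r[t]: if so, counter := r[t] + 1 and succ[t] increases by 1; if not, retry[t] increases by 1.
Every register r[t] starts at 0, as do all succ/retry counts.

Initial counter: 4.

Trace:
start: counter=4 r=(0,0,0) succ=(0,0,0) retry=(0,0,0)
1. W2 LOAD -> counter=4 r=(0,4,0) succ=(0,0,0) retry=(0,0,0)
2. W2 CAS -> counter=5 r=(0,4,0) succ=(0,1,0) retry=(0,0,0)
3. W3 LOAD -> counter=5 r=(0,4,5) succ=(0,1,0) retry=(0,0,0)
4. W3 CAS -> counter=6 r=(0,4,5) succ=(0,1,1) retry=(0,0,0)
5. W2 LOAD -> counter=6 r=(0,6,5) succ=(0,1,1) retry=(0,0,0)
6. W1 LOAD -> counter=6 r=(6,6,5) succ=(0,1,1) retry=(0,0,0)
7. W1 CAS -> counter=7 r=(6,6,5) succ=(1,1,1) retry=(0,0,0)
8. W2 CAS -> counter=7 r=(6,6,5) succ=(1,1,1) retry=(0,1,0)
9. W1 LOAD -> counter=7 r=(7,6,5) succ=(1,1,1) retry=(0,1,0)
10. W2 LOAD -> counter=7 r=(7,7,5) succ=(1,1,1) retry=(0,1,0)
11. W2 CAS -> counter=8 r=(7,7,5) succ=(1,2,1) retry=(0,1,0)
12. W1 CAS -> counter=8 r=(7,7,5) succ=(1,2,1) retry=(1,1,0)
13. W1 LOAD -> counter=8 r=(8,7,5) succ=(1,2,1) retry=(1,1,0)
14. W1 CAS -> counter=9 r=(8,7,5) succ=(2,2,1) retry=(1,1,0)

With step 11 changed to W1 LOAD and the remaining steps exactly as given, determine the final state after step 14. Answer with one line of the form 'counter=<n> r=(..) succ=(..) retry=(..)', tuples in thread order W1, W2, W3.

counter=9 r=(8,7,5) succ=(3,1,1) retry=(0,1,0)

(re-executing from step 11 with the substitution; state before step 11: counter=7 r=(7,7,5) succ=(1,1,1) retry=(0,1,0))
11. W1 LOAD -> counter=7 r=(7,7,5) succ=(1,1,1) retry=(0,1,0)
12. W1 CAS -> counter=8 r=(7,7,5) succ=(2,1,1) retry=(0,1,0)
13. W1 LOAD -> counter=8 r=(8,7,5) succ=(2,1,1) retry=(0,1,0)
14. W1 CAS -> counter=9 r=(8,7,5) succ=(3,1,1) retry=(0,1,0)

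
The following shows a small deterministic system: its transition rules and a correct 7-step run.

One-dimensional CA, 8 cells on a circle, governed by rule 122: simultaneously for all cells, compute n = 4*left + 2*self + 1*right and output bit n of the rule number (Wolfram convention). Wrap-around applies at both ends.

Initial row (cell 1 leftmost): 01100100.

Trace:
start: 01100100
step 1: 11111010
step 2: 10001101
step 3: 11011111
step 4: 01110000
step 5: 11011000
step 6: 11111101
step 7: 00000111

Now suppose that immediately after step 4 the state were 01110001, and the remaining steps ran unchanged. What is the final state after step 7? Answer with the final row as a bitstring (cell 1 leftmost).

state after step 4 := 01110001
step 5: 11011010
step 6: 11111101
step 7: 00000111

00000111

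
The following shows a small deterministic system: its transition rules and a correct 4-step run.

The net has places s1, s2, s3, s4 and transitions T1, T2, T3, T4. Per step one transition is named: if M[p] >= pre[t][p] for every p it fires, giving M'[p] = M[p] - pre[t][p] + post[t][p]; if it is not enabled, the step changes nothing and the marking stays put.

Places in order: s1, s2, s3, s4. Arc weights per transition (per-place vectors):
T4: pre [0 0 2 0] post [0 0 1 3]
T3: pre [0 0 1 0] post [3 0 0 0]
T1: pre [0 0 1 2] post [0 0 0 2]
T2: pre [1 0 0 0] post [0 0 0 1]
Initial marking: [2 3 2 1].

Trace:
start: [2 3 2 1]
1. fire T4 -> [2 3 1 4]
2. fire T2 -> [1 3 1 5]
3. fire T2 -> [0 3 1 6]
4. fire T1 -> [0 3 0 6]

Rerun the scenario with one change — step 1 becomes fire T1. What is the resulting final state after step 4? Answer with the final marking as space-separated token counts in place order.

(re-executing from step 1 with the substitution; state before step 1: [2 3 2 1])
1. fire T1 -> [2 3 2 1]
2. fire T2 -> [1 3 2 2]
3. fire T2 -> [0 3 2 3]
4. fire T1 -> [0 3 1 3]

0 3 1 3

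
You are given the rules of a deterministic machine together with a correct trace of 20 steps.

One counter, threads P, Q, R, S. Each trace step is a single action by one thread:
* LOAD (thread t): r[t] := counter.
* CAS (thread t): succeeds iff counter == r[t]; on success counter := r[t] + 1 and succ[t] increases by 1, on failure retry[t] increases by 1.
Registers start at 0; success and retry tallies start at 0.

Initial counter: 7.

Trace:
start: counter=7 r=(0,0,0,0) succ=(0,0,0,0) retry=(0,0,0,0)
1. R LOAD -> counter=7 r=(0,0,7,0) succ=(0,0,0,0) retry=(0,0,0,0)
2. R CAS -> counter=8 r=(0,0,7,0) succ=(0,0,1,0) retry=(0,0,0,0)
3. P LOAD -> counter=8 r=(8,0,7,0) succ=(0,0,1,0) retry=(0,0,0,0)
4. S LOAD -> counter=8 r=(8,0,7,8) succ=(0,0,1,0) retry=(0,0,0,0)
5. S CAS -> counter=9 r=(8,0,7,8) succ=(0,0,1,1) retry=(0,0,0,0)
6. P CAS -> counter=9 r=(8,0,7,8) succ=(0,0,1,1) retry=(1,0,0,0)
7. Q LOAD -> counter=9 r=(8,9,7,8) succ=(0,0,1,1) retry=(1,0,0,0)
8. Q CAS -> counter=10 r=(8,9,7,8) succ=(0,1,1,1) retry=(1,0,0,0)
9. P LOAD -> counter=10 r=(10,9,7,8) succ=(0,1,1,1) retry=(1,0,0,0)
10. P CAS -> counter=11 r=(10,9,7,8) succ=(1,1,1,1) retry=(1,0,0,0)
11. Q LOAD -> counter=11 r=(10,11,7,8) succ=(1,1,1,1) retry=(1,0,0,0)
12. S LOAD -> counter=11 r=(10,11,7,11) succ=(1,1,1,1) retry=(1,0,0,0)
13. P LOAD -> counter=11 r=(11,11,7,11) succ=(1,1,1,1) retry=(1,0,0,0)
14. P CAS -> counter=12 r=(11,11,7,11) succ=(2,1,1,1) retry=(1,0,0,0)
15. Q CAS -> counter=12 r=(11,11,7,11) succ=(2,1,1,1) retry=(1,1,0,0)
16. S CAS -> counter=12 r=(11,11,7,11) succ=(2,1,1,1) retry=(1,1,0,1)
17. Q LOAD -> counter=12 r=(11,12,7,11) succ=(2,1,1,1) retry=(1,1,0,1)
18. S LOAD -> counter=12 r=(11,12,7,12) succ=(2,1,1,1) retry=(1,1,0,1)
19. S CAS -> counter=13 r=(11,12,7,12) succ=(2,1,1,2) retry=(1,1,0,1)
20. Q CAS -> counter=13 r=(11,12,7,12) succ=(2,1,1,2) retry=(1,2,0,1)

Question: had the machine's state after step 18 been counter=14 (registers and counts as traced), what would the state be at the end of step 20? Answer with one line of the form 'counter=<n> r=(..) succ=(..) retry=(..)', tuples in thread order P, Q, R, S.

state after step 18 := counter=14 r=(11,12,7,12) succ=(2,1,1,1) retry=(1,1,0,1)
19. S CAS -> counter=14 r=(11,12,7,12) succ=(2,1,1,1) retry=(1,1,0,2)
20. Q CAS -> counter=14 r=(11,12,7,12) succ=(2,1,1,1) retry=(1,2,0,2)

counter=14 r=(11,12,7,12) succ=(2,1,1,1) retry=(1,2,0,2)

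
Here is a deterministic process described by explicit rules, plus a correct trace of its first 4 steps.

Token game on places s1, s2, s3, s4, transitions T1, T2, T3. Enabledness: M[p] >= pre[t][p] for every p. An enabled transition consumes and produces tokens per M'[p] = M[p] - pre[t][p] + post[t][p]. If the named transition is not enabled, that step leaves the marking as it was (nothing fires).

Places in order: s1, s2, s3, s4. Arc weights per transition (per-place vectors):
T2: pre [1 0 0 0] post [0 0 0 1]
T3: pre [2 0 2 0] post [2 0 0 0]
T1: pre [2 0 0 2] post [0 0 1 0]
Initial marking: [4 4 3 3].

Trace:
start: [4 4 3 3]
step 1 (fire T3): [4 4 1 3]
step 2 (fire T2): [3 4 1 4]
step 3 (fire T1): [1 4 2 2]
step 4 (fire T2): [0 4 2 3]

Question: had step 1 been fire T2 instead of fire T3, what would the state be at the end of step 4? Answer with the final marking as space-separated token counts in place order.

(re-executing from step 1 with the substitution; state before step 1: [4 4 3 3])
step 1 (fire T2): [3 4 3 4]
step 2 (fire T2): [2 4 3 5]
step 3 (fire T1): [0 4 4 3]
step 4 (fire T2): [0 4 4 3]

0 4 4 3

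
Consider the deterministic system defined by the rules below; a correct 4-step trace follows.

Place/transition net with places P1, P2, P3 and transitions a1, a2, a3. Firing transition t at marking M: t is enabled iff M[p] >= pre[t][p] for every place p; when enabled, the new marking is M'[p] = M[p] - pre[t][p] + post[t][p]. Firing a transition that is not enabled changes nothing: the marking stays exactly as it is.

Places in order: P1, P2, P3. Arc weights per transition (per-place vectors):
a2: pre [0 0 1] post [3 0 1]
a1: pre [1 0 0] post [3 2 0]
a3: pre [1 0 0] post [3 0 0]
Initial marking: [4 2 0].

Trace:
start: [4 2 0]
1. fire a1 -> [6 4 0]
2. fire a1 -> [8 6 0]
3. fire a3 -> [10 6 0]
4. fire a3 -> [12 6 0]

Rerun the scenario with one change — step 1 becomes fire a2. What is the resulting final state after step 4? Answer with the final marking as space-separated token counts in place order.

10 4 0

(re-executing from step 1 with the substitution; state before step 1: [4 2 0])
1. fire a2 -> [4 2 0]
2. fire a1 -> [6 4 0]
3. fire a3 -> [8 4 0]
4. fire a3 -> [10 4 0]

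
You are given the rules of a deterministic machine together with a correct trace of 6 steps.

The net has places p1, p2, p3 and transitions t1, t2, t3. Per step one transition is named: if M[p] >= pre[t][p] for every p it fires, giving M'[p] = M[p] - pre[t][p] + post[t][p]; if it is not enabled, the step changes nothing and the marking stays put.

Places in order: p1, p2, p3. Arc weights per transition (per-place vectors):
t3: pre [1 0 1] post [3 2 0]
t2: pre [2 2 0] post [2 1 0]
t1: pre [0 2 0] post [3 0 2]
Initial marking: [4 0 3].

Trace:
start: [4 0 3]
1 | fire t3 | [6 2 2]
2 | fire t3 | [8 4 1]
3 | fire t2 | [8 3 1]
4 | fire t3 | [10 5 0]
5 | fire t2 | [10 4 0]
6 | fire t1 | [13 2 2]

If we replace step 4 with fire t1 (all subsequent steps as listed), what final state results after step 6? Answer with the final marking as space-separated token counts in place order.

11 1 3

(re-executing from step 4 with the substitution; state before step 4: [8 3 1])
4 | fire t1 | [11 1 3]
5 | fire t2 | [11 1 3]
6 | fire t1 | [11 1 3]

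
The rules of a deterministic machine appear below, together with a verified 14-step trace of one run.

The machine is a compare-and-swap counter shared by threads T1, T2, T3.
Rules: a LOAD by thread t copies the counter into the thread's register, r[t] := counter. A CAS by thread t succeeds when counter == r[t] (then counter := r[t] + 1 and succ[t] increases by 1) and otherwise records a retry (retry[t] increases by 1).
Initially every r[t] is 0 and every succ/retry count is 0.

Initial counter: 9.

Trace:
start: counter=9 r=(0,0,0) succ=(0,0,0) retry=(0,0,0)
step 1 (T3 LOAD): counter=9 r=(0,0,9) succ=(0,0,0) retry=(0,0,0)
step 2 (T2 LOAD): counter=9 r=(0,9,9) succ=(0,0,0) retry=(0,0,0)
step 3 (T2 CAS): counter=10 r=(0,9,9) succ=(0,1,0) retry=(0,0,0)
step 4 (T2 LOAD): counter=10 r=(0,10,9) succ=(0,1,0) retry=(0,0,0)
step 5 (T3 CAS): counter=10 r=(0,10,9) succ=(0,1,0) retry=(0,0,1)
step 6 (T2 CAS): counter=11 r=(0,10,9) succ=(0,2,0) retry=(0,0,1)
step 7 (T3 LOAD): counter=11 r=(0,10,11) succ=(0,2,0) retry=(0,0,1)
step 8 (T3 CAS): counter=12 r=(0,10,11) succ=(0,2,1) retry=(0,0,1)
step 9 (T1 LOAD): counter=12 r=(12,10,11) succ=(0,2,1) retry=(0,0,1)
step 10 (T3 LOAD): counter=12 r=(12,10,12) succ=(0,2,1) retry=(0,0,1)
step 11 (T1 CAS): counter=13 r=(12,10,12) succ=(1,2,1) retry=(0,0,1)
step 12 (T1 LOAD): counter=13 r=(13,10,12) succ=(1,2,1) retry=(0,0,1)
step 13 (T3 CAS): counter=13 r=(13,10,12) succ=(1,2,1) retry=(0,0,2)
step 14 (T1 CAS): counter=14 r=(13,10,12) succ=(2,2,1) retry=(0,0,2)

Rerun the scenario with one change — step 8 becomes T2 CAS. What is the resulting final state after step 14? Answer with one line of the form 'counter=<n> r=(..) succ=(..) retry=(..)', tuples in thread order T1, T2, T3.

(re-executing from step 8 with the substitution; state before step 8: counter=11 r=(0,10,11) succ=(0,2,0) retry=(0,0,1))
step 8 (T2 CAS): counter=11 r=(0,10,11) succ=(0,2,0) retry=(0,1,1)
step 9 (T1 LOAD): counter=11 r=(11,10,11) succ=(0,2,0) retry=(0,1,1)
step 10 (T3 LOAD): counter=11 r=(11,10,11) succ=(0,2,0) retry=(0,1,1)
step 11 (T1 CAS): counter=12 r=(11,10,11) succ=(1,2,0) retry=(0,1,1)
step 12 (T1 LOAD): counter=12 r=(12,10,11) succ=(1,2,0) retry=(0,1,1)
step 13 (T3 CAS): counter=12 r=(12,10,11) succ=(1,2,0) retry=(0,1,2)
step 14 (T1 CAS): counter=13 r=(12,10,11) succ=(2,2,0) retry=(0,1,2)

counter=13 r=(12,10,11) succ=(2,2,0) retry=(0,1,2)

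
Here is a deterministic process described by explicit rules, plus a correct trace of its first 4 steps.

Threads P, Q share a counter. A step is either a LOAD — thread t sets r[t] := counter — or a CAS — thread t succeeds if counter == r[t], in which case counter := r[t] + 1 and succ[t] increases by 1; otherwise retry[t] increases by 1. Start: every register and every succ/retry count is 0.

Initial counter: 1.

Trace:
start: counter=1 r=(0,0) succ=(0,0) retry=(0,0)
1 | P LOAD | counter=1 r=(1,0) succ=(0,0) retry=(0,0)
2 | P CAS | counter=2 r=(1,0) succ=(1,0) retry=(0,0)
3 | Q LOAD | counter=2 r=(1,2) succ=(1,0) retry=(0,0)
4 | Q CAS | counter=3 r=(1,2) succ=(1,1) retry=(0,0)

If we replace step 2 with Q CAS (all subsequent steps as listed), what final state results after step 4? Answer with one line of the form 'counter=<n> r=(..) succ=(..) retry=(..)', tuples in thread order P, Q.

counter=2 r=(1,1) succ=(0,1) retry=(0,1)

(re-executing from step 2 with the substitution; state before step 2: counter=1 r=(1,0) succ=(0,0) retry=(0,0))
2 | Q CAS | counter=1 r=(1,0) succ=(0,0) retry=(0,1)
3 | Q LOAD | counter=1 r=(1,1) succ=(0,0) retry=(0,1)
4 | Q CAS | counter=2 r=(1,1) succ=(0,1) retry=(0,1)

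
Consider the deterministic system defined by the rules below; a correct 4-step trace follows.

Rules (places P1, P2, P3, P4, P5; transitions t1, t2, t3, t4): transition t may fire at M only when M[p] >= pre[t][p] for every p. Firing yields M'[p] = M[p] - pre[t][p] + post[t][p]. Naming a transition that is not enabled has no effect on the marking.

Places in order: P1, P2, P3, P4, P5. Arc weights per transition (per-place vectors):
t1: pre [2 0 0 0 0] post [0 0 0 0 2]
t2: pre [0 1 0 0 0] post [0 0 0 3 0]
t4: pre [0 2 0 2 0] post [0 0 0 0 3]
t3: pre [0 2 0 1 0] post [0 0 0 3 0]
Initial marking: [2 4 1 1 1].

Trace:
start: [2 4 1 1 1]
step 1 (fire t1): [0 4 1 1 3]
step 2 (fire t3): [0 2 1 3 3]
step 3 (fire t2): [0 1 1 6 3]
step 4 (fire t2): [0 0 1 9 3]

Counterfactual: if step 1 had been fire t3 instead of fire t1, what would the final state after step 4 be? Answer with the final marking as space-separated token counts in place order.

(re-executing from step 1 with the substitution; state before step 1: [2 4 1 1 1])
step 1 (fire t3): [2 2 1 3 1]
step 2 (fire t3): [2 0 1 5 1]
step 3 (fire t2): [2 0 1 5 1]
step 4 (fire t2): [2 0 1 5 1]

2 0 1 5 1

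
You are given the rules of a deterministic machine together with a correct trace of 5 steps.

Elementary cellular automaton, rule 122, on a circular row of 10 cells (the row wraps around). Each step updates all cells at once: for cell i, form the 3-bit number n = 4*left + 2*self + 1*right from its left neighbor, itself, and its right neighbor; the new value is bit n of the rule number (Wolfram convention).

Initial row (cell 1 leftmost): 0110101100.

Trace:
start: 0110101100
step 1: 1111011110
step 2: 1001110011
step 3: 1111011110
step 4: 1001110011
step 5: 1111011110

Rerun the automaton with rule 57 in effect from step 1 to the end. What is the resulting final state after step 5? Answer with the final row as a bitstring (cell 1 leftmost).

0110110101

(re-executing steps 1..5 under rule 57; state before step 1: 0110101100)
step 1: 0101011011
step 2: 1010110110
step 3: 0101101101
step 4: 1011011010
step 5: 0110110101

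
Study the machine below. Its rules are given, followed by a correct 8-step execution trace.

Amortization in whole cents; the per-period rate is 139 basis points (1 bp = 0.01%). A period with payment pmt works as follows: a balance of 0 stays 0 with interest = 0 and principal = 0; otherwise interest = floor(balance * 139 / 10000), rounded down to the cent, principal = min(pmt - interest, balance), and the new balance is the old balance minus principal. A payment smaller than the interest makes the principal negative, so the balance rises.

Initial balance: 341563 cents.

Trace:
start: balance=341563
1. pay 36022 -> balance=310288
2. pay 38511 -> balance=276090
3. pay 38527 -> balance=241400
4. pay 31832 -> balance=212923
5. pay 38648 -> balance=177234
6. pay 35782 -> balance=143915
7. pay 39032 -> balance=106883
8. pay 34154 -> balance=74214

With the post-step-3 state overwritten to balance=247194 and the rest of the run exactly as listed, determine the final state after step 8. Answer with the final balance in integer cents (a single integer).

80422

state after step 3 := balance=247194
4. pay 31832 -> balance=218797
5. pay 38648 -> balance=183190
6. pay 35782 -> balance=149954
7. pay 39032 -> balance=113006
8. pay 34154 -> balance=80422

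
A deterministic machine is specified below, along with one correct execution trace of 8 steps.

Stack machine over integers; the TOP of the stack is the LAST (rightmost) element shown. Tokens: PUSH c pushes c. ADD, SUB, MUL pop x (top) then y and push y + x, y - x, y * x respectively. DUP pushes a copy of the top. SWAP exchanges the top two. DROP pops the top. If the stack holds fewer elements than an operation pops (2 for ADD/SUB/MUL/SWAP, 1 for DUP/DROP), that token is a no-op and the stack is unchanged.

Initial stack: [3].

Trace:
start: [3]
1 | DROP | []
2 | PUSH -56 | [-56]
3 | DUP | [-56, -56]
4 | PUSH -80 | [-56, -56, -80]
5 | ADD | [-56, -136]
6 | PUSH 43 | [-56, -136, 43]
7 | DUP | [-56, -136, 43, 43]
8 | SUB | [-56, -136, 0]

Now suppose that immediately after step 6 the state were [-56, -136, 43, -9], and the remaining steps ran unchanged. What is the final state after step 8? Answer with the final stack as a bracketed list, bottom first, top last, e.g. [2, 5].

state after step 6 := [-56, -136, 43, -9]
7 | DUP | [-56, -136, 43, -9, -9]
8 | SUB | [-56, -136, 43, 0]

[-56, -136, 43, 0]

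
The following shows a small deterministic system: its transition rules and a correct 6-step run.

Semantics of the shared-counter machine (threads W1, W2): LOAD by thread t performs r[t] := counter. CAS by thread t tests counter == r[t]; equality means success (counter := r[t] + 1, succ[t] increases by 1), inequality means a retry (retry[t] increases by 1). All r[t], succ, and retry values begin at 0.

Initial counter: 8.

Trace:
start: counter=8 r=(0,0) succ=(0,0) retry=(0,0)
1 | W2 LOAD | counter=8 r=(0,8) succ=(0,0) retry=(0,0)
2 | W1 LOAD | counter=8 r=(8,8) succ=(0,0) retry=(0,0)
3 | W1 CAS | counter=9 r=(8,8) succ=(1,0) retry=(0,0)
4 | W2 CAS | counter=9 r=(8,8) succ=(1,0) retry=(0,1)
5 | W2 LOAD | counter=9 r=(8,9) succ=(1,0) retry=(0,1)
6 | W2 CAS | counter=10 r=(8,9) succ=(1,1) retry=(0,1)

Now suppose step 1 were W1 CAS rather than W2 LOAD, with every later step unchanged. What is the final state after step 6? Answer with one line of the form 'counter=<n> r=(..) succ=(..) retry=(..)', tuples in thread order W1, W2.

(re-executing from step 1 with the substitution; state before step 1: counter=8 r=(0,0) succ=(0,0) retry=(0,0))
1 | W1 CAS | counter=8 r=(0,0) succ=(0,0) retry=(1,0)
2 | W1 LOAD | counter=8 r=(8,0) succ=(0,0) retry=(1,0)
3 | W1 CAS | counter=9 r=(8,0) succ=(1,0) retry=(1,0)
4 | W2 CAS | counter=9 r=(8,0) succ=(1,0) retry=(1,1)
5 | W2 LOAD | counter=9 r=(8,9) succ=(1,0) retry=(1,1)
6 | W2 CAS | counter=10 r=(8,9) succ=(1,1) retry=(1,1)

counter=10 r=(8,9) succ=(1,1) retry=(1,1)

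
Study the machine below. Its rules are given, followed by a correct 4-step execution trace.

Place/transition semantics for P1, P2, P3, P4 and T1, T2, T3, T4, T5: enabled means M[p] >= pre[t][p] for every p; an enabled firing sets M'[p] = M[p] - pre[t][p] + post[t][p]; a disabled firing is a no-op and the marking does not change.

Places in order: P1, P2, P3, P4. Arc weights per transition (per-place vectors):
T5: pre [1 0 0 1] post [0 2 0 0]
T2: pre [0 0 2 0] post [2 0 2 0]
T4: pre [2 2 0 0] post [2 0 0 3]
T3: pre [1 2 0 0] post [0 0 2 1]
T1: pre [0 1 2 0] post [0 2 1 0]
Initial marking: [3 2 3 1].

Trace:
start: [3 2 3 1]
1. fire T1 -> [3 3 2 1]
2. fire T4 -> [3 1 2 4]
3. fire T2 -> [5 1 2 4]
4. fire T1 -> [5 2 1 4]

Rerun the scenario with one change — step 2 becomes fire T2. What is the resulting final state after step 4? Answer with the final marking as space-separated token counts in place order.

(re-executing from step 2 with the substitution; state before step 2: [3 3 2 1])
2. fire T2 -> [5 3 2 1]
3. fire T2 -> [7 3 2 1]
4. fire T1 -> [7 4 1 1]

7 4 1 1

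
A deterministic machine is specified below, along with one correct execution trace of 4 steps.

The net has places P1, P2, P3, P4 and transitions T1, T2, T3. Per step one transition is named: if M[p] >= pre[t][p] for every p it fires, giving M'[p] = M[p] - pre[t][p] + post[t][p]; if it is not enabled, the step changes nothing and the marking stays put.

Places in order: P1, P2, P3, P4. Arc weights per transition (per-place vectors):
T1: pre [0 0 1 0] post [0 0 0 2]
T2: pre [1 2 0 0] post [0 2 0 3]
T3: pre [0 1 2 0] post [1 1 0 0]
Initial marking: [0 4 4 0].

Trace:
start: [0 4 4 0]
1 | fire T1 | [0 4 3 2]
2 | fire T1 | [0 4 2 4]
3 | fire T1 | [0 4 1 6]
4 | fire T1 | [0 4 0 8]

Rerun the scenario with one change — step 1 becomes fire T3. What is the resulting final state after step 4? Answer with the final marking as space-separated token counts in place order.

(re-executing from step 1 with the substitution; state before step 1: [0 4 4 0])
1 | fire T3 | [1 4 2 0]
2 | fire T1 | [1 4 1 2]
3 | fire T1 | [1 4 0 4]
4 | fire T1 | [1 4 0 4]

1 4 0 4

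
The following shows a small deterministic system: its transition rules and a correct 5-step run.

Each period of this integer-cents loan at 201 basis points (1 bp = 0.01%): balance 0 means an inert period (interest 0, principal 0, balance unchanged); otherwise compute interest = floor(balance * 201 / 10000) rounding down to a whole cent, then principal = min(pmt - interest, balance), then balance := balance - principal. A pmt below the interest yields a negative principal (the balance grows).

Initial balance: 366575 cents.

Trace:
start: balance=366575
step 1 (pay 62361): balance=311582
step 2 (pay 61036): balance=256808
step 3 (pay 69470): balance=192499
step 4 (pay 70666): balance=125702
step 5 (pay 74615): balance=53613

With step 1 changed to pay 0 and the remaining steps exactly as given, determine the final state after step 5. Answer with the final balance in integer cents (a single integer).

121142

(re-executing from step 1 with the substitution; state before step 1: balance=366575)
step 1 (pay 0): balance=373943
step 2 (pay 61036): balance=320423
step 3 (pay 69470): balance=257393
step 4 (pay 70666): balance=191900
step 5 (pay 74615): balance=121142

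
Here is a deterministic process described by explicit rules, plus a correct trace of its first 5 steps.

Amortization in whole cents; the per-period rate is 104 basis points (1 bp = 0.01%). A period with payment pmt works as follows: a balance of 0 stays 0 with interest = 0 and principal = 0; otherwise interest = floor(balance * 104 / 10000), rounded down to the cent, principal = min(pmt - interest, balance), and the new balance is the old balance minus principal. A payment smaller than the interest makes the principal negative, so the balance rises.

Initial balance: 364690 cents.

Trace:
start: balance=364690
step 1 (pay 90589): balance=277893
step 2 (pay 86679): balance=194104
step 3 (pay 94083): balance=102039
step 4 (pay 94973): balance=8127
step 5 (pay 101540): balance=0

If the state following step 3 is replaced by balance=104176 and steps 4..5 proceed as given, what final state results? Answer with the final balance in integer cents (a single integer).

0

state after step 3 := balance=104176
step 4 (pay 94973): balance=10286
step 5 (pay 101540): balance=0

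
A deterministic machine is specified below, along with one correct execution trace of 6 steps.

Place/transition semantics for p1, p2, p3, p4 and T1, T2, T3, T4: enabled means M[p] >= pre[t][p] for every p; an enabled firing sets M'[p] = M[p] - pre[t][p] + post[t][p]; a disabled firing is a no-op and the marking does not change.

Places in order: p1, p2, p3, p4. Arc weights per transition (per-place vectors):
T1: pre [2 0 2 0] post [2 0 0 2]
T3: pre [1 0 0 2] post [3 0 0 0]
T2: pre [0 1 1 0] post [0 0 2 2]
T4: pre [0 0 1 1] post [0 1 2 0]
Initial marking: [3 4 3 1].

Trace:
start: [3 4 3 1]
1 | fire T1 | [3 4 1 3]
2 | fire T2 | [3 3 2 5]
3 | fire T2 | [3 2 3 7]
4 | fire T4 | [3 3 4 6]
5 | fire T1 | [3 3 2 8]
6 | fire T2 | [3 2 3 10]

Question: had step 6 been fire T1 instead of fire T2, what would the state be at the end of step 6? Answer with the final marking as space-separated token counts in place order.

(re-executing from step 6 with the substitution; state before step 6: [3 3 2 8])
6 | fire T1 | [3 3 0 10]

3 3 0 10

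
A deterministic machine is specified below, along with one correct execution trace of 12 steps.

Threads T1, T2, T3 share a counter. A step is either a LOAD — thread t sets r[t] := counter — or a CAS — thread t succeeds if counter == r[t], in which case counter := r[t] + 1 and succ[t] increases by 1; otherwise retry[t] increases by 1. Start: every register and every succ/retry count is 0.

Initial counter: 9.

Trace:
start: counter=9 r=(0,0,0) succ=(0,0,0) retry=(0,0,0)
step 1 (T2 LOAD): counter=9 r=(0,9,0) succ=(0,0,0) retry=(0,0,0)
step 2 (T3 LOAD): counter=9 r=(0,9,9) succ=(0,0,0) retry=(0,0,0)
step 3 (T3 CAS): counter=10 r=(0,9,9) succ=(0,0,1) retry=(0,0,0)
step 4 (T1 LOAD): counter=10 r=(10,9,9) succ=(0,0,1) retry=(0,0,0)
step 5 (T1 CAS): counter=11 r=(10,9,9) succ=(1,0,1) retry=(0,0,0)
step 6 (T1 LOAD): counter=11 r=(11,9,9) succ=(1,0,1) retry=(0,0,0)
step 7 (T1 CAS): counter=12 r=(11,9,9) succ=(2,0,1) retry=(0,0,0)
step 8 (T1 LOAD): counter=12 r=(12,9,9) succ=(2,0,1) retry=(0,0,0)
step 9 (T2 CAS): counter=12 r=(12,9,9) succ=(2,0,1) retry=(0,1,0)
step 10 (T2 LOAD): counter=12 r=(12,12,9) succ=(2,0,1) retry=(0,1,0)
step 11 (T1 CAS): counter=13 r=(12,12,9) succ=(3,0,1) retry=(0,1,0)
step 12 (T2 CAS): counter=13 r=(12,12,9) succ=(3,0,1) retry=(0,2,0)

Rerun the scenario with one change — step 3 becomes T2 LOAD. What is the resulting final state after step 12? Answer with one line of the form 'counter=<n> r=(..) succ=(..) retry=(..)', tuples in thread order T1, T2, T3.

counter=12 r=(11,11,9) succ=(3,0,0) retry=(0,2,0)

(re-executing from step 3 with the substitution; state before step 3: counter=9 r=(0,9,9) succ=(0,0,0) retry=(0,0,0))
step 3 (T2 LOAD): counter=9 r=(0,9,9) succ=(0,0,0) retry=(0,0,0)
step 4 (T1 LOAD): counter=9 r=(9,9,9) succ=(0,0,0) retry=(0,0,0)
step 5 (T1 CAS): counter=10 r=(9,9,9) succ=(1,0,0) retry=(0,0,0)
step 6 (T1 LOAD): counter=10 r=(10,9,9) succ=(1,0,0) retry=(0,0,0)
step 7 (T1 CAS): counter=11 r=(10,9,9) succ=(2,0,0) retry=(0,0,0)
step 8 (T1 LOAD): counter=11 r=(11,9,9) succ=(2,0,0) retry=(0,0,0)
step 9 (T2 CAS): counter=11 r=(11,9,9) succ=(2,0,0) retry=(0,1,0)
step 10 (T2 LOAD): counter=11 r=(11,11,9) succ=(2,0,0) retry=(0,1,0)
step 11 (T1 CAS): counter=12 r=(11,11,9) succ=(3,0,0) retry=(0,1,0)
step 12 (T2 CAS): counter=12 r=(11,11,9) succ=(3,0,0) retry=(0,2,0)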